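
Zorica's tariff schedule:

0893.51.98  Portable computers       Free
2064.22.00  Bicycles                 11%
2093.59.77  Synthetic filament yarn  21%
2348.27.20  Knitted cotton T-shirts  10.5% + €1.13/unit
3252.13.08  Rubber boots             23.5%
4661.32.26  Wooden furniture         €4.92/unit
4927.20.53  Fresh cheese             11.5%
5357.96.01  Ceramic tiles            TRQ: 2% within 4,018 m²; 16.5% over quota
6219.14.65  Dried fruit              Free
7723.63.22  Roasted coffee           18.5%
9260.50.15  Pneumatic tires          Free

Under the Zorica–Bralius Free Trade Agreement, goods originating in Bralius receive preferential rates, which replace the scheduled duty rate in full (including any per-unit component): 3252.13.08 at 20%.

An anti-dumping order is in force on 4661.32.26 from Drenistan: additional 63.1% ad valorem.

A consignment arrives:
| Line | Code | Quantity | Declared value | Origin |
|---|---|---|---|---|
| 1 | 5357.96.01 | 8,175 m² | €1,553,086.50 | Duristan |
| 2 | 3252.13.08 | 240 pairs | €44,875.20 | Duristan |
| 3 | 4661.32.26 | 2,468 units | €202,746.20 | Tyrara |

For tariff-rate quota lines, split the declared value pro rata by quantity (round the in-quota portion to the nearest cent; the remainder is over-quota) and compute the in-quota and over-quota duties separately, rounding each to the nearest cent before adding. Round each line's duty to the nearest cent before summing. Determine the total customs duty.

€168,263.25

Line 1 (5357.96.01, Duristan, 8,175 m², €1,553,086.50):
Code 5357.96.01 is under a tariff-rate quota (threshold 4,018 m²). In-quota: 4,018 m² at 2%; over-quota: 4,157 m² at 16.5%.
Pro-rata value split: in-quota = €1,553,086.50 × 4,018/8,175 = €763,339.64; over-quota = €1,553,086.50 − €763,339.64 = €789,746.86.
In-quota duty = €763,339.64 × 2% = €15,266.79. Over-quota duty = €789,746.86 × 16.5% = €130,308.23.
Line duty = €15,266.79 + €130,308.23 = €145,575.02.
Line 2 (3252.13.08, Duristan, 240 pairs, €44,875.20):
Base rate for 3252.13.08 is 23.5%.
3252.13.08 has an FTA preferential rate, but origin Duristan is not Bralius; base rate stands.
Duty = €44,875.20 × 23.5% = €10,545.67.
Line 3 (4661.32.26, Tyrara, 2,468 units, €202,746.20):
Base rate for 4661.32.26 is €4.92/unit.
The additional-duty order on 4661.32.26 targets Drenistan, not Tyrara; it does not apply.
Duty = 2,468 × €4.92 = €12,142.56.
Total = €145,575.02 + €10,545.67 + €12,142.56 = €168,263.25.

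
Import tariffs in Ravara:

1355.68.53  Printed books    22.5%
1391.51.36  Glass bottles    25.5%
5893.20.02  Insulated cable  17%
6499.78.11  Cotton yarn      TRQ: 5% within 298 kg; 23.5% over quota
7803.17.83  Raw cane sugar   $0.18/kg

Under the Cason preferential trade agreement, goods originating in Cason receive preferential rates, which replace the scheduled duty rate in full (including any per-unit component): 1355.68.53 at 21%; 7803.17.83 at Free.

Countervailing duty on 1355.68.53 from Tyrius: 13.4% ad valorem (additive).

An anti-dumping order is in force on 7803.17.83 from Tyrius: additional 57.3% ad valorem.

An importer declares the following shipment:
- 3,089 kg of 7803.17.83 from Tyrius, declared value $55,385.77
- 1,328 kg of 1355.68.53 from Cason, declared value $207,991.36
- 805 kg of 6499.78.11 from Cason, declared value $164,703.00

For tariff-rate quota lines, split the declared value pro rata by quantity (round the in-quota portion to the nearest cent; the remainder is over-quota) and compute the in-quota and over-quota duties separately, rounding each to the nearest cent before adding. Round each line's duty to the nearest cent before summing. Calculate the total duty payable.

Line 1 (7803.17.83, Tyrius, 3,089 kg, $55,385.77):
Base rate for 7803.17.83 is $0.18/kg.
7803.17.83 has an FTA preferential rate, but origin Tyrius is not Cason; base rate stands.
Additional duty on 7803.17.83 from Tyrius: +57.3% ad valorem. Applied ad valorem rate = 57.3%.
Duty = $55,385.77 × 57.3% + 3,089 × $0.18 = $32,292.07.
Line 2 (1355.68.53, Cason, 1,328 kg, $207,991.36):
Base rate for 1355.68.53 is 22.5%.
Origin Cason qualifies under the Ravara–Cason agreement and 1355.68.53 is covered: preferential rate 21% applies instead.
The additional-duty order on 1355.68.53 targets Tyrius, not Cason; it does not apply.
Duty = $207,991.36 × 21% = $43,678.19.
Line 3 (6499.78.11, Cason, 805 kg, $164,703.00):
Code 6499.78.11 is under a tariff-rate quota (threshold 298 kg). In-quota: 298 kg at 5%; over-quota: 507 kg at 23.5%.
Pro-rata value split: in-quota = $164,703.00 × 298/805 = $60,970.80; over-quota = $164,703.00 − $60,970.80 = $103,732.20.
In-quota duty = $60,970.80 × 5% = $3,048.54. Over-quota duty = $103,732.20 × 23.5% = $24,377.07.
Line duty = $3,048.54 + $24,377.07 = $27,425.61.
Total = $32,292.07 + $43,678.19 + $27,425.61 = $103,395.87.

$103,395.87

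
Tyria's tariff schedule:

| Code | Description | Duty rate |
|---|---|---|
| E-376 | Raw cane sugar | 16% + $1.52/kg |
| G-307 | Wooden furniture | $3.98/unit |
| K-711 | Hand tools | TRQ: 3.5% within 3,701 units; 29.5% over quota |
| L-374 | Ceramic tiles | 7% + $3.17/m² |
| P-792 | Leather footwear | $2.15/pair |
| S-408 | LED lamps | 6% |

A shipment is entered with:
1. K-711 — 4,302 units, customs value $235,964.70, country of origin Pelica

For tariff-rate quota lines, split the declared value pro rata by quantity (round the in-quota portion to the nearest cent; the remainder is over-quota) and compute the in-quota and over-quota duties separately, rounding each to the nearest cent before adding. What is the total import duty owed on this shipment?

$16,829.62

Line 1 (K-711, Pelica, 4,302 units, $235,964.70):
Code K-711 is under a tariff-rate quota (threshold 3,701 units). In-quota: 3,701 units at 3.5%; over-quota: 601 units at 29.5%.
Pro-rata value split: in-quota = $235,964.70 × 3,701/4,302 = $202,999.85; over-quota = $235,964.70 − $202,999.85 = $32,964.85.
In-quota duty = $202,999.85 × 3.5% = $7,104.99. Over-quota duty = $32,964.85 × 29.5% = $9,724.63.
Line duty = $7,104.99 + $9,724.63 = $16,829.62.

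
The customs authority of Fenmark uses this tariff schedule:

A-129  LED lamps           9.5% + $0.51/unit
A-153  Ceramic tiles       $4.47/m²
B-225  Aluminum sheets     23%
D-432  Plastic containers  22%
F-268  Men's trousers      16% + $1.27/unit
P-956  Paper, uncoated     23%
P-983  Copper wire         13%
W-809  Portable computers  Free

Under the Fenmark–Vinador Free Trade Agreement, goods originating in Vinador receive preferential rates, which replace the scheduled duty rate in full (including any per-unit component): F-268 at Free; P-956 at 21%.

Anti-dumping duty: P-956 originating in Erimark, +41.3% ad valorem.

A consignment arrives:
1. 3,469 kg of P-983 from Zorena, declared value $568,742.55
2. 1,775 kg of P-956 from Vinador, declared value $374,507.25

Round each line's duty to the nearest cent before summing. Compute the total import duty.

Line 1 (P-983, Zorena, 3,469 kg, $568,742.55):
Base rate for P-983 is 13%.
Duty = $568,742.55 × 13% = $73,936.53.
Line 2 (P-956, Vinador, 1,775 kg, $374,507.25):
Base rate for P-956 is 23%.
Origin Vinador qualifies under the Fenmark–Vinador agreement and P-956 is covered: preferential rate 21% applies instead.
The additional-duty order on P-956 targets Erimark, not Vinador; it does not apply.
Duty = $374,507.25 × 21% = $78,646.52.
Total = $73,936.53 + $78,646.52 = $152,583.05.

$152,583.05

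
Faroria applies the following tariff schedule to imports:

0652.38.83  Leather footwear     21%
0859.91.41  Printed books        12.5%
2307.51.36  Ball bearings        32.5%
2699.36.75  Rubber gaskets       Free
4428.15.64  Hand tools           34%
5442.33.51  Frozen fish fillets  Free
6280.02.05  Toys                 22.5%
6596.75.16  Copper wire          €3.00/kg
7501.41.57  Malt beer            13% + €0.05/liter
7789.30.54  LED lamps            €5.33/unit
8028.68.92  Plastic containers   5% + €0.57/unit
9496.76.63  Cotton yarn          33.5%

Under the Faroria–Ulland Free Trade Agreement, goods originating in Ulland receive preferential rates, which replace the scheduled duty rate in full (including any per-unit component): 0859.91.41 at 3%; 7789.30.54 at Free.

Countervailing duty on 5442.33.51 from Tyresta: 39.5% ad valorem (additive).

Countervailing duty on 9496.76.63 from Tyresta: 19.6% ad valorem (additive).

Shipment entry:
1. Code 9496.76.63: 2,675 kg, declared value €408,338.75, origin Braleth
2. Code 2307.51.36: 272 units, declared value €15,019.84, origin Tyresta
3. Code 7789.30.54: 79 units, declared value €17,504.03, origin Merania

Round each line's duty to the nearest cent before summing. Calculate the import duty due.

€142,096.00

Line 1 (9496.76.63, Braleth, 2,675 kg, €408,338.75):
Base rate for 9496.76.63 is 33.5%.
The additional-duty order on 9496.76.63 targets Tyresta, not Braleth; it does not apply.
Duty = €408,338.75 × 33.5% = €136,793.48.
Line 2 (2307.51.36, Tyresta, 272 units, €15,019.84):
Base rate for 2307.51.36 is 32.5%.
Duty = €15,019.84 × 32.5% = €4,881.45.
Line 3 (7789.30.54, Merania, 79 units, €17,504.03):
Base rate for 7789.30.54 is €5.33/unit.
7789.30.54 has an FTA preferential rate, but origin Merania is not Ulland; base rate stands.
Duty = 79 × €5.33 = €421.07.
Total = €136,793.48 + €4,881.45 + €421.07 = €142,096.00.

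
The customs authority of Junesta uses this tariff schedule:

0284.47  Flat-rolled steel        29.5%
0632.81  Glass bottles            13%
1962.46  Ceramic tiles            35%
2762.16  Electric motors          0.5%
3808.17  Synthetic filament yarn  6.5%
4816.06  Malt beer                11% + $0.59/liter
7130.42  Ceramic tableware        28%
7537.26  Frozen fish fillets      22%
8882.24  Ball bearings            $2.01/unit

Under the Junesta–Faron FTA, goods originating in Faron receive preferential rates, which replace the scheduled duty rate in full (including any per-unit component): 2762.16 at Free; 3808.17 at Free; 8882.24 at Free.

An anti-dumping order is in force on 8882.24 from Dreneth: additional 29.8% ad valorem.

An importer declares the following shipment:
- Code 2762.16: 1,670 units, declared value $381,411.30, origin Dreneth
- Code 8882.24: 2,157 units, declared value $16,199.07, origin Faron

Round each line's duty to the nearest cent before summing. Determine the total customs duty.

Line 1 (2762.16, Dreneth, 1,670 units, $381,411.30):
Base rate for 2762.16 is 0.5%.
2762.16 has an FTA preferential rate, but origin Dreneth is not Faron; base rate stands.
Duty = $381,411.30 × 0.5% = $1,907.06.
Line 2 (8882.24, Faron, 2,157 units, $16,199.07):
Base rate for 8882.24 is $2.01/unit.
Origin Faron qualifies under the Junesta–Faron agreement and 8882.24 is covered: preferential rate Free applies instead.
The additional-duty order on 8882.24 targets Dreneth, not Faron; it does not apply.
Duty = $16,199.07 × 0% = $0.00.
Total = $1,907.06 + $0.00 = $1,907.06.

$1,907.06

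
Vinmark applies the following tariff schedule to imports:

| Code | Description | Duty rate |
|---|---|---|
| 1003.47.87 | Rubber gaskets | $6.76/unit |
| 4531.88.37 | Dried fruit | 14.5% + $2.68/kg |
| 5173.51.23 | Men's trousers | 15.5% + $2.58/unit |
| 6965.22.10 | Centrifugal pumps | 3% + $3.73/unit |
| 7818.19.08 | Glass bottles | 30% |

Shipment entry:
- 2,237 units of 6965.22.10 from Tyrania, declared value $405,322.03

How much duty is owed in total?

Line 1 (6965.22.10, Tyrania, 2,237 units, $405,322.03):
Base rate for 6965.22.10 is 3% + $3.73/unit.
Duty = $405,322.03 × 3% + 2,237 × $3.73 = $20,503.67.

$20,503.67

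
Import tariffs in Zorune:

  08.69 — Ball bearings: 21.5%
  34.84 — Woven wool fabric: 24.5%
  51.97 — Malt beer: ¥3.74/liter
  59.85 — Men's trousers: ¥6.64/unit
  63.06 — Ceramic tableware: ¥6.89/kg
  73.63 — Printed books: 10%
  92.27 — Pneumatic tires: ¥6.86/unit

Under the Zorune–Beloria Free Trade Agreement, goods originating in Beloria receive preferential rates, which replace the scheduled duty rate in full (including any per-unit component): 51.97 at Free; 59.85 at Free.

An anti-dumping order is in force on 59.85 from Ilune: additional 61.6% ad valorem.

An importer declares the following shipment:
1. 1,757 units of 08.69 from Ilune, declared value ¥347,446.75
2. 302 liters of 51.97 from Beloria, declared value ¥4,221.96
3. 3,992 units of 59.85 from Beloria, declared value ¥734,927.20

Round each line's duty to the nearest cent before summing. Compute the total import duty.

Line 1 (08.69, Ilune, 1,757 units, ¥347,446.75):
Base rate for 08.69 is 21.5%.
Duty = ¥347,446.75 × 21.5% = ¥74,701.05.
Line 2 (51.97, Beloria, 302 liters, ¥4,221.96):
Base rate for 51.97 is ¥3.74/liter.
Origin Beloria qualifies under the Zorune–Beloria agreement and 51.97 is covered: preferential rate Free applies instead.
Duty = ¥4,221.96 × 0% = ¥0.00.
Line 3 (59.85, Beloria, 3,992 units, ¥734,927.20):
Base rate for 59.85 is ¥6.64/unit.
Origin Beloria qualifies under the Zorune–Beloria agreement and 59.85 is covered: preferential rate Free applies instead.
The additional-duty order on 59.85 targets Ilune, not Beloria; it does not apply.
Duty = ¥734,927.20 × 0% = ¥0.00.
Total = ¥74,701.05 + ¥0.00 + ¥0.00 = ¥74,701.05.

¥74,701.05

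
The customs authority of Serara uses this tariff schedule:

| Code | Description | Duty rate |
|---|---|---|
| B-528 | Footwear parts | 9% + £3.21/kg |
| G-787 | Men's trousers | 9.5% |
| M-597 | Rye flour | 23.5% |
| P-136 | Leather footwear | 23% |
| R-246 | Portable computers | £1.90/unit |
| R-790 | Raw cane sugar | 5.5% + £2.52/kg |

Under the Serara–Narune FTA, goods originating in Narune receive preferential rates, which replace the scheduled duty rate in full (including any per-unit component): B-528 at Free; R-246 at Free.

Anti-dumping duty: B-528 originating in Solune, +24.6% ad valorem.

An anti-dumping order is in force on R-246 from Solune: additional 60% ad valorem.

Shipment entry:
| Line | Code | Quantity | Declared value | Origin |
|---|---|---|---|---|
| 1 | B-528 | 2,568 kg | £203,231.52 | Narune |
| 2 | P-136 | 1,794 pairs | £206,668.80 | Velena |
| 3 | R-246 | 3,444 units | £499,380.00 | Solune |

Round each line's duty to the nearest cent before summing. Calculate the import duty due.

Line 1 (B-528, Narune, 2,568 kg, £203,231.52):
Base rate for B-528 is 9% + £3.21/kg.
Origin Narune qualifies under the Serara–Narune agreement and B-528 is covered: preferential rate Free applies instead.
The additional-duty order on B-528 targets Solune, not Narune; it does not apply.
Duty = £203,231.52 × 0% = £0.00.
Line 2 (P-136, Velena, 1,794 pairs, £206,668.80):
Base rate for P-136 is 23%.
Duty = £206,668.80 × 23% = £47,533.82.
Line 3 (R-246, Solune, 3,444 units, £499,380.00):
Base rate for R-246 is £1.90/unit.
R-246 has an FTA preferential rate, but origin Solune is not Narune; base rate stands.
Additional duty on R-246 from Solune: +60% ad valorem. Applied ad valorem rate = 60%.
Duty = £499,380.00 × 60% + 3,444 × £1.90 = £306,171.60.
Total = £0.00 + £47,533.82 + £306,171.60 = £353,705.42.

£353,705.42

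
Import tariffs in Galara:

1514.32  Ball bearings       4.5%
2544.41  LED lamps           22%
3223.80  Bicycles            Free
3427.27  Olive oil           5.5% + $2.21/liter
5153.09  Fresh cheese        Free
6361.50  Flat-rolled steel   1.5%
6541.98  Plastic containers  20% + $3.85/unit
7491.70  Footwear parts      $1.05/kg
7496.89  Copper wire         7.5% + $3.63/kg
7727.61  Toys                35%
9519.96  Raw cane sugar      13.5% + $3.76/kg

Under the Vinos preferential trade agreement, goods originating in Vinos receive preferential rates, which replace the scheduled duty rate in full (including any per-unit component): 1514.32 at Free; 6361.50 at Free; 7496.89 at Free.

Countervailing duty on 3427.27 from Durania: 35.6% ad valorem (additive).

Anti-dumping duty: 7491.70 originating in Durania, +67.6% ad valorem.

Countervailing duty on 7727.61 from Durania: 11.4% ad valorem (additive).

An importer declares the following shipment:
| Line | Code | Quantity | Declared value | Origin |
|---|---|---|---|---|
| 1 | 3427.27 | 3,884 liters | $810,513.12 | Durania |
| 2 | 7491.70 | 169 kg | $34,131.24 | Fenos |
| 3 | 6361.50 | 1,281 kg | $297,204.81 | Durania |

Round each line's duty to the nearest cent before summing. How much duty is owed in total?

Line 1 (3427.27, Durania, 3,884 liters, $810,513.12):
Base rate for 3427.27 is 5.5% + $2.21/liter.
Additional duty on 3427.27 from Durania: +35.6%. Applied ad valorem rate: 5.5% + 35.6% = 41.1%.
Duty = $810,513.12 × 41.1% + 3,884 × $2.21 = $341,704.53.
Line 2 (7491.70, Fenos, 169 kg, $34,131.24):
Base rate for 7491.70 is $1.05/kg.
The additional-duty order on 7491.70 targets Durania, not Fenos; it does not apply.
Duty = 169 × $1.05 = $177.45.
Line 3 (6361.50, Durania, 1,281 kg, $297,204.81):
Base rate for 6361.50 is 1.5%.
6361.50 has an FTA preferential rate, but origin Durania is not Vinos; base rate stands.
Duty = $297,204.81 × 1.5% = $4,458.07.
Total = $341,704.53 + $177.45 + $4,458.07 = $346,340.05.

$346,340.05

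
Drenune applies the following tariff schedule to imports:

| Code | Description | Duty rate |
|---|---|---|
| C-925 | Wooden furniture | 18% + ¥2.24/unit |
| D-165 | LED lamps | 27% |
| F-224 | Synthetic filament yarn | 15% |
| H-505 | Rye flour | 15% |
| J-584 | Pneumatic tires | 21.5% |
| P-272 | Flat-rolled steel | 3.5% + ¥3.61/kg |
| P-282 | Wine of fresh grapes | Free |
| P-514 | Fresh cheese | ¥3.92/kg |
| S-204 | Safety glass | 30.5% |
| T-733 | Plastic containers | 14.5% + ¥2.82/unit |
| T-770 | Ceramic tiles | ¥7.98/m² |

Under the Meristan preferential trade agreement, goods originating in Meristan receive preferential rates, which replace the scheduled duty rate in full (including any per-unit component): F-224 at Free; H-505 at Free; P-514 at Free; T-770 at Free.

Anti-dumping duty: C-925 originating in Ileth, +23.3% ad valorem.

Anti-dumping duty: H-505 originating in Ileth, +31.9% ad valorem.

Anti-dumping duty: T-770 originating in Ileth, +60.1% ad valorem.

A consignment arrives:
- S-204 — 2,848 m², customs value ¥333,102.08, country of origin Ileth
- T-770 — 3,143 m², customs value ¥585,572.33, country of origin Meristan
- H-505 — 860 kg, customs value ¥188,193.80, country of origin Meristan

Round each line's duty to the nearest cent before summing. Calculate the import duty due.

Line 1 (S-204, Ileth, 2,848 m², ¥333,102.08):
Base rate for S-204 is 30.5%.
Duty = ¥333,102.08 × 30.5% = ¥101,596.13.
Line 2 (T-770, Meristan, 3,143 m², ¥585,572.33):
Base rate for T-770 is ¥7.98/m².
Origin Meristan qualifies under the Drenune–Meristan agreement and T-770 is covered: preferential rate Free applies instead.
The additional-duty order on T-770 targets Ileth, not Meristan; it does not apply.
Duty = ¥585,572.33 × 0% = ¥0.00.
Line 3 (H-505, Meristan, 860 kg, ¥188,193.80):
Base rate for H-505 is 15%.
Origin Meristan qualifies under the Drenune–Meristan agreement and H-505 is covered: preferential rate Free applies instead.
The additional-duty order on H-505 targets Ileth, not Meristan; it does not apply.
Duty = ¥188,193.80 × 0% = ¥0.00.
Total = ¥101,596.13 + ¥0.00 + ¥0.00 = ¥101,596.13.

¥101,596.13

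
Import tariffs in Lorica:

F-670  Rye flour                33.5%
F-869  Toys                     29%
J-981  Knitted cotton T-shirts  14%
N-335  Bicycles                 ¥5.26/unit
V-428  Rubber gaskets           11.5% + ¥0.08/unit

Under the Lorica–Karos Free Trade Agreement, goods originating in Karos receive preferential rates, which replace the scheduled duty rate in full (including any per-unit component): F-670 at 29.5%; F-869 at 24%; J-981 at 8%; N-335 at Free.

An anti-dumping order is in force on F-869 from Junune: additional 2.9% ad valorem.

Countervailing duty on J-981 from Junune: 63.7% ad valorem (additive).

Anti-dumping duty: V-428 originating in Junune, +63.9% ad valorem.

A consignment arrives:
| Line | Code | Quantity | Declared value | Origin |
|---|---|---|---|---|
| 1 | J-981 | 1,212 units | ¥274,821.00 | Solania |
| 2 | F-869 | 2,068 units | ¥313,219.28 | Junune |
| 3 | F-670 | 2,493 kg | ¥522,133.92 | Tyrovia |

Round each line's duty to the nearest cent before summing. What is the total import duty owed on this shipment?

Line 1 (J-981, Solania, 1,212 units, ¥274,821.00):
Base rate for J-981 is 14%.
J-981 has an FTA preferential rate, but origin Solania is not Karos; base rate stands.
The additional-duty order on J-981 targets Junune, not Solania; it does not apply.
Duty = ¥274,821.00 × 14% = ¥38,474.94.
Line 2 (F-869, Junune, 2,068 units, ¥313,219.28):
Base rate for F-869 is 29%.
F-869 has an FTA preferential rate, but origin Junune is not Karos; base rate stands.
Additional duty on F-869 from Junune: +2.9%. Applied ad valorem rate: 29% + 2.9% = 31.9%.
Duty = ¥313,219.28 × 31.9% = ¥99,916.95.
Line 3 (F-670, Tyrovia, 2,493 kg, ¥522,133.92):
Base rate for F-670 is 33.5%.
F-670 has an FTA preferential rate, but origin Tyrovia is not Karos; base rate stands.
Duty = ¥522,133.92 × 33.5% = ¥174,914.86.
Total = ¥38,474.94 + ¥99,916.95 + ¥174,914.86 = ¥313,306.75.

¥313,306.75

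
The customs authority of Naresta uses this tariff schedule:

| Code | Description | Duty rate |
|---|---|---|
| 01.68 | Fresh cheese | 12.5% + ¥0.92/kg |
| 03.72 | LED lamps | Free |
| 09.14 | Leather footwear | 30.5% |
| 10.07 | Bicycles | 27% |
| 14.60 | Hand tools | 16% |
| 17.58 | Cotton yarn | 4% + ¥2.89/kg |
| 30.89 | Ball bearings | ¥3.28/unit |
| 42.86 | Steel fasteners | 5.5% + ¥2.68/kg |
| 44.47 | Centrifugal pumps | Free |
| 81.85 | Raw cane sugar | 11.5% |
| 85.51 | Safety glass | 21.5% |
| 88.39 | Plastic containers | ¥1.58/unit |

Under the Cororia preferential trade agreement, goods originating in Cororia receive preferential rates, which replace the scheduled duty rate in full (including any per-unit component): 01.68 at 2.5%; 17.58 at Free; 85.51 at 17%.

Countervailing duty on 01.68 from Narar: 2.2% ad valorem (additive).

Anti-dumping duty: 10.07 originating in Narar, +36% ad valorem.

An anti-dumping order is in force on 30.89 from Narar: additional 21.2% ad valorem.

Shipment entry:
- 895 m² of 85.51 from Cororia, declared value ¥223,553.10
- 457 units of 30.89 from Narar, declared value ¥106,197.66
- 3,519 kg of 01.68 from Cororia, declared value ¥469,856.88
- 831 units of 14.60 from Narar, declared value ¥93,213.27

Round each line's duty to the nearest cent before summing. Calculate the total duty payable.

¥88,677.43

Line 1 (85.51, Cororia, 895 m², ¥223,553.10):
Base rate for 85.51 is 21.5%.
Origin Cororia qualifies under the Naresta–Cororia agreement and 85.51 is covered: preferential rate 17% applies instead.
Duty = ¥223,553.10 × 17% = ¥38,004.03.
Line 2 (30.89, Narar, 457 units, ¥106,197.66):
Base rate for 30.89 is ¥3.28/unit.
Additional duty on 30.89 from Narar: +21.2% ad valorem. Applied ad valorem rate = 21.2%.
Duty = ¥106,197.66 × 21.2% + 457 × ¥3.28 = ¥24,012.86.
Line 3 (01.68, Cororia, 3,519 kg, ¥469,856.88):
Base rate for 01.68 is 12.5% + ¥0.92/kg.
Origin Cororia qualifies under the Naresta–Cororia agreement and 01.68 is covered: preferential rate 2.5% applies instead.
The additional-duty order on 01.68 targets Narar, not Cororia; it does not apply.
Duty = ¥469,856.88 × 2.5% = ¥11,746.42.
Line 4 (14.60, Narar, 831 units, ¥93,213.27):
Base rate for 14.60 is 16%.
Duty = ¥93,213.27 × 16% = ¥14,914.12.
Total = ¥38,004.03 + ¥24,012.86 + ¥11,746.42 + ¥14,914.12 = ¥88,677.43.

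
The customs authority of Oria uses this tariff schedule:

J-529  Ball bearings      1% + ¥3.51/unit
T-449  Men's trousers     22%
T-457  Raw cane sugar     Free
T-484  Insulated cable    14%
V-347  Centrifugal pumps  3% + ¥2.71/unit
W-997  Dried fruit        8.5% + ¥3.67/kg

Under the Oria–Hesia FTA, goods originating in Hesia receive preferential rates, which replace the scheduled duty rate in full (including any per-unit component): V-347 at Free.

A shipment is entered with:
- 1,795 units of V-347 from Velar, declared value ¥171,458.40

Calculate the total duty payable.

¥10,008.20

Line 1 (V-347, Velar, 1,795 units, ¥171,458.40):
Base rate for V-347 is 3% + ¥2.71/unit.
V-347 has an FTA preferential rate, but origin Velar is not Hesia; base rate stands.
Duty = ¥171,458.40 × 3% + 1,795 × ¥2.71 = ¥10,008.20.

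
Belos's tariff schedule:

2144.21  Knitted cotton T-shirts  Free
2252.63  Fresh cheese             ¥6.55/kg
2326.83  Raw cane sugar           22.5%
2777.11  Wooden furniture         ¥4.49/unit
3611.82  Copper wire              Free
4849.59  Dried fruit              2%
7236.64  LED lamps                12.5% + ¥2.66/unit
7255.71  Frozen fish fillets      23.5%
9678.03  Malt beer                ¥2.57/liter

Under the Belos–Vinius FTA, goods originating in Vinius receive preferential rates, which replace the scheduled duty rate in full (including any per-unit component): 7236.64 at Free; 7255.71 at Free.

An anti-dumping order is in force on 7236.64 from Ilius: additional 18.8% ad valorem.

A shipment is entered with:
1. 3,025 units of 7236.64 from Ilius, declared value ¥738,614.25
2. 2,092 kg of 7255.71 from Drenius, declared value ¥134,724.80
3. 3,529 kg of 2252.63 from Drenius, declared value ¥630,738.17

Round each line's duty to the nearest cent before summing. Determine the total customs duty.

Line 1 (7236.64, Ilius, 3,025 units, ¥738,614.25):
Base rate for 7236.64 is 12.5% + ¥2.66/unit.
7236.64 has an FTA preferential rate, but origin Ilius is not Vinius; base rate stands.
Additional duty on 7236.64 from Ilius: +18.8%. Applied ad valorem rate: 12.5% + 18.8% = 31.3%.
Duty = ¥738,614.25 × 31.3% + 3,025 × ¥2.66 = ¥239,232.76.
Line 2 (7255.71, Drenius, 2,092 kg, ¥134,724.80):
Base rate for 7255.71 is 23.5%.
7255.71 has an FTA preferential rate, but origin Drenius is not Vinius; base rate stands.
Duty = ¥134,724.80 × 23.5% = ¥31,660.33.
Line 3 (2252.63, Drenius, 3,529 kg, ¥630,738.17):
Base rate for 2252.63 is ¥6.55/kg.
Duty = 3,529 × ¥6.55 = ¥23,114.95.
Total = ¥239,232.76 + ¥31,660.33 + ¥23,114.95 = ¥294,008.04.

¥294,008.04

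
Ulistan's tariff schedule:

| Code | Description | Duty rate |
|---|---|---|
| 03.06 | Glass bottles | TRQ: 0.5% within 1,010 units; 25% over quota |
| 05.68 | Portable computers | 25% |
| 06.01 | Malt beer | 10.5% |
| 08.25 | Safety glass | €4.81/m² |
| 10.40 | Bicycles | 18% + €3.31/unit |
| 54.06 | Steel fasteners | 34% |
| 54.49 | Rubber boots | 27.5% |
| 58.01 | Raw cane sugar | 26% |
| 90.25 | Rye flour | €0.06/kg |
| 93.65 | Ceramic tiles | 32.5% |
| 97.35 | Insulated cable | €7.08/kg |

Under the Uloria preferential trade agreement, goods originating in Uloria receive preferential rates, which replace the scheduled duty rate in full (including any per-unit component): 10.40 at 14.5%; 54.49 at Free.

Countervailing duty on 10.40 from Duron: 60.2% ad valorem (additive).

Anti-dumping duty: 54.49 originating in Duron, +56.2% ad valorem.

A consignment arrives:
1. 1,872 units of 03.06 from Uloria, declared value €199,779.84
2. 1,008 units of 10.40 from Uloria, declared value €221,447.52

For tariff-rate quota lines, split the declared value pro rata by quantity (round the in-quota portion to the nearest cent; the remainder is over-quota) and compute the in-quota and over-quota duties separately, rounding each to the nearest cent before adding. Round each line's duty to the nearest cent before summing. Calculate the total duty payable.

Line 1 (03.06, Uloria, 1,872 units, €199,779.84):
Code 03.06 is under a tariff-rate quota (threshold 1,010 units). In-quota: 1,010 units at 0.5%; over-quota: 862 units at 25%.
Pro-rata value split: in-quota = €199,779.84 × 1,010/1,872 = €107,787.20; over-quota = €199,779.84 − €107,787.20 = €91,992.64.
In-quota duty = €107,787.20 × 0.5% = €538.94. Over-quota duty = €91,992.64 × 25% = €22,998.16.
Line duty = €538.94 + €22,998.16 = €23,537.10.
Line 2 (10.40, Uloria, 1,008 units, €221,447.52):
Base rate for 10.40 is 18% + €3.31/unit.
Origin Uloria qualifies under the Ulistan–Uloria agreement and 10.40 is covered: preferential rate 14.5% applies instead.
The additional-duty order on 10.40 targets Duron, not Uloria; it does not apply.
Duty = €221,447.52 × 14.5% = €32,109.89.
Total = €23,537.10 + €32,109.89 = €55,646.99.

€55,646.99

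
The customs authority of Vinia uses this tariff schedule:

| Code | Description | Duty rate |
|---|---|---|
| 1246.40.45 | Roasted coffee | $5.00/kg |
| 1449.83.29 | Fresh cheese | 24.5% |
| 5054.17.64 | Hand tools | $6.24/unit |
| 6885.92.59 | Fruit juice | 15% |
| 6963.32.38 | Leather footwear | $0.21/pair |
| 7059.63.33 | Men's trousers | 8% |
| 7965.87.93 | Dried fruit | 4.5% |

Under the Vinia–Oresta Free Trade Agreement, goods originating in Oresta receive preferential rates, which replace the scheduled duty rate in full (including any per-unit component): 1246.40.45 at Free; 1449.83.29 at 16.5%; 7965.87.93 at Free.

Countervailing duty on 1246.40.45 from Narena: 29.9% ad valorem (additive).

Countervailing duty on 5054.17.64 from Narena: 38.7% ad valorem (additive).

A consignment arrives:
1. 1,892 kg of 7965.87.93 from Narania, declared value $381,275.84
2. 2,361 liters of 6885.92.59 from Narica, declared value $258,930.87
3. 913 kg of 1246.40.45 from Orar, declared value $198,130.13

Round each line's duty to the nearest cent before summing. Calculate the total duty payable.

Line 1 (7965.87.93, Narania, 1,892 kg, $381,275.84):
Base rate for 7965.87.93 is 4.5%.
7965.87.93 has an FTA preferential rate, but origin Narania is not Oresta; base rate stands.
Duty = $381,275.84 × 4.5% = $17,157.41.
Line 2 (6885.92.59, Narica, 2,361 liters, $258,930.87):
Base rate for 6885.92.59 is 15%.
Duty = $258,930.87 × 15% = $38,839.63.
Line 3 (1246.40.45, Orar, 913 kg, $198,130.13):
Base rate for 1246.40.45 is $5.00/kg.
1246.40.45 has an FTA preferential rate, but origin Orar is not Oresta; base rate stands.
The additional-duty order on 1246.40.45 targets Narena, not Orar; it does not apply.
Duty = 913 × $5.00 = $4,565.00.
Total = $17,157.41 + $38,839.63 + $4,565.00 = $60,562.04.

$60,562.04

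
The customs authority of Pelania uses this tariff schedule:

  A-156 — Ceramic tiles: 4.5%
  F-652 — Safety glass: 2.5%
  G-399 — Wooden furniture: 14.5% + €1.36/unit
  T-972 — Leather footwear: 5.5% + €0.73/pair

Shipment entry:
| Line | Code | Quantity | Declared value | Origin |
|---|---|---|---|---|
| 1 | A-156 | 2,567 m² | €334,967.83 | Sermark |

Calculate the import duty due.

€15,073.55

Line 1 (A-156, Sermark, 2,567 m², €334,967.83):
Base rate for A-156 is 4.5%.
Duty = €334,967.83 × 4.5% = €15,073.55.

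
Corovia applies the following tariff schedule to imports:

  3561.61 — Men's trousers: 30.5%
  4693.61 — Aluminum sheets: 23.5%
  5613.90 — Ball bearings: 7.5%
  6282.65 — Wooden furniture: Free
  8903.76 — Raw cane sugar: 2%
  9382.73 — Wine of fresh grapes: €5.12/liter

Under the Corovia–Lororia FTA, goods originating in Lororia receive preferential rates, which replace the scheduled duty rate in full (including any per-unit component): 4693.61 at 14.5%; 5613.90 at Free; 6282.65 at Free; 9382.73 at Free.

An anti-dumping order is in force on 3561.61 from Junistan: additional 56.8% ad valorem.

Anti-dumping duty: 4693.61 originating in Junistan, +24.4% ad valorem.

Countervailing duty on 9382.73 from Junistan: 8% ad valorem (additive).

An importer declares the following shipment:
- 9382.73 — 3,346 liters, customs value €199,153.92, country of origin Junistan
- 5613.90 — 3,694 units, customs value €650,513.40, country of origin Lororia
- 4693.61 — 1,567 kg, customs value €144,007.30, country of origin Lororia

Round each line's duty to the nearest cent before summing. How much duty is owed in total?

Line 1 (9382.73, Junistan, 3,346 liters, €199,153.92):
Base rate for 9382.73 is €5.12/liter.
9382.73 has an FTA preferential rate, but origin Junistan is not Lororia; base rate stands.
Additional duty on 9382.73 from Junistan: +8% ad valorem. Applied ad valorem rate = 8%.
Duty = €199,153.92 × 8% + 3,346 × €5.12 = €33,063.83.
Line 2 (5613.90, Lororia, 3,694 units, €650,513.40):
Base rate for 5613.90 is 7.5%.
Origin Lororia qualifies under the Corovia–Lororia agreement and 5613.90 is covered: preferential rate Free applies instead.
Duty = €650,513.40 × 0% = €0.00.
Line 3 (4693.61, Lororia, 1,567 kg, €144,007.30):
Base rate for 4693.61 is 23.5%.
Origin Lororia qualifies under the Corovia–Lororia agreement and 4693.61 is covered: preferential rate 14.5% applies instead.
The additional-duty order on 4693.61 targets Junistan, not Lororia; it does not apply.
Duty = €144,007.30 × 14.5% = €20,881.06.
Total = €33,063.83 + €0.00 + €20,881.06 = €53,944.89.

€53,944.89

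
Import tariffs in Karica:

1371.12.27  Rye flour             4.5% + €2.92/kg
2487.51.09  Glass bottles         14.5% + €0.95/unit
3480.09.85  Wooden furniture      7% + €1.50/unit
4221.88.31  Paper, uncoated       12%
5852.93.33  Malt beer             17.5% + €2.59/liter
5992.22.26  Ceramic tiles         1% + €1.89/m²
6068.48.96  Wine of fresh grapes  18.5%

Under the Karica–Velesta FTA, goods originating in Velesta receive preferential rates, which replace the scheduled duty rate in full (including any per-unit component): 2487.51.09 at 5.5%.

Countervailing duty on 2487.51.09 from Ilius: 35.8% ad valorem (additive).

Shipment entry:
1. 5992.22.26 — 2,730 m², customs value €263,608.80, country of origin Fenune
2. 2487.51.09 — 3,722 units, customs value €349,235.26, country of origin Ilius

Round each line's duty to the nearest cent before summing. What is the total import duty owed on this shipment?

Line 1 (5992.22.26, Fenune, 2,730 m², €263,608.80):
Base rate for 5992.22.26 is 1% + €1.89/m².
Duty = €263,608.80 × 1% + 2,730 × €1.89 = €7,795.79.
Line 2 (2487.51.09, Ilius, 3,722 units, €349,235.26):
Base rate for 2487.51.09 is 14.5% + €0.95/unit.
2487.51.09 has an FTA preferential rate, but origin Ilius is not Velesta; base rate stands.
Additional duty on 2487.51.09 from Ilius: +35.8%. Applied ad valorem rate: 14.5% + 35.8% = 50.3%.
Duty = €349,235.26 × 50.3% + 3,722 × €0.95 = €179,201.24.
Total = €7,795.79 + €179,201.24 = €186,997.03.

€186,997.03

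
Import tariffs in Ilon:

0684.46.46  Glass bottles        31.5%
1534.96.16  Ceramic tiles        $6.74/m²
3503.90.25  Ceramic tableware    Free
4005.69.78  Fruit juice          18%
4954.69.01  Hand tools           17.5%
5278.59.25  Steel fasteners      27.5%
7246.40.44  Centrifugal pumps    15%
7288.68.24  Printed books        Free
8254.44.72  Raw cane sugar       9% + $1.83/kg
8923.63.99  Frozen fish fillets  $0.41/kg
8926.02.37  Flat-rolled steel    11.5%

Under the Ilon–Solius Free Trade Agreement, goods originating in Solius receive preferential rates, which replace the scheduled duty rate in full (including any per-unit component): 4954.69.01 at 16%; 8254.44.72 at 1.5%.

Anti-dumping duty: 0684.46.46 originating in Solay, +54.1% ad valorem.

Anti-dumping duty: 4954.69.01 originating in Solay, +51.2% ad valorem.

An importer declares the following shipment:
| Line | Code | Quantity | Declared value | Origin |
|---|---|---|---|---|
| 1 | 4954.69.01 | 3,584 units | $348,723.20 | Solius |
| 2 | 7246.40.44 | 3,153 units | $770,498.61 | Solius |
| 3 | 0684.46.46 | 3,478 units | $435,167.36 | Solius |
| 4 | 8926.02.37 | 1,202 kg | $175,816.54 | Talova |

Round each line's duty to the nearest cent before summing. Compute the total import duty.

$328,667.12

Line 1 (4954.69.01, Solius, 3,584 units, $348,723.20):
Base rate for 4954.69.01 is 17.5%.
Origin Solius qualifies under the Ilon–Solius agreement and 4954.69.01 is covered: preferential rate 16% applies instead.
The additional-duty order on 4954.69.01 targets Solay, not Solius; it does not apply.
Duty = $348,723.20 × 16% = $55,795.71.
Line 2 (7246.40.44, Solius, 3,153 units, $770,498.61):
Base rate for 7246.40.44 is 15%.
Origin Solius is the FTA partner but 7246.40.44 is not on the preference list; base rate stands.
Duty = $770,498.61 × 15% = $115,574.79.
Line 3 (0684.46.46, Solius, 3,478 units, $435,167.36):
Base rate for 0684.46.46 is 31.5%.
Origin Solius is the FTA partner but 0684.46.46 is not on the preference list; base rate stands.
The additional-duty order on 0684.46.46 targets Solay, not Solius; it does not apply.
Duty = $435,167.36 × 31.5% = $137,077.72.
Line 4 (8926.02.37, Talova, 1,202 kg, $175,816.54):
Base rate for 8926.02.37 is 11.5%.
Duty = $175,816.54 × 11.5% = $20,218.90.
Total = $55,795.71 + $115,574.79 + $137,077.72 + $20,218.90 = $328,667.12.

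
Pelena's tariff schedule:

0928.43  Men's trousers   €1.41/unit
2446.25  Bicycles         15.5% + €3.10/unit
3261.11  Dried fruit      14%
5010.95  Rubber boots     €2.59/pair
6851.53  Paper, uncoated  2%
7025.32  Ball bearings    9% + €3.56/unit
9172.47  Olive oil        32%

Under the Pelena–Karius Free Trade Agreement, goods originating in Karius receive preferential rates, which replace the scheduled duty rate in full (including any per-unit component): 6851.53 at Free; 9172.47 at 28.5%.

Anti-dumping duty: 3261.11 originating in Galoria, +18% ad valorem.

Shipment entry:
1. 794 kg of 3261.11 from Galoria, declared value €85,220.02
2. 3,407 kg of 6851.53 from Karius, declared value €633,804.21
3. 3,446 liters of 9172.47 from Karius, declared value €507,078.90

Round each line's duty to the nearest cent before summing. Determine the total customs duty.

Line 1 (3261.11, Galoria, 794 kg, €85,220.02):
Base rate for 3261.11 is 14%.
Additional duty on 3261.11 from Galoria: +18%. Applied ad valorem rate: 14% + 18% = 32%.
Duty = €85,220.02 × 32% = €27,270.41.
Line 2 (6851.53, Karius, 3,407 kg, €633,804.21):
Base rate for 6851.53 is 2%.
Origin Karius qualifies under the Pelena–Karius agreement and 6851.53 is covered: preferential rate Free applies instead.
Duty = €633,804.21 × 0% = €0.00.
Line 3 (9172.47, Karius, 3,446 liters, €507,078.90):
Base rate for 9172.47 is 32%.
Origin Karius qualifies under the Pelena–Karius agreement and 9172.47 is covered: preferential rate 28.5% applies instead.
Duty = €507,078.90 × 28.5% = €144,517.49.
Total = €27,270.41 + €0.00 + €144,517.49 = €171,787.90.

€171,787.90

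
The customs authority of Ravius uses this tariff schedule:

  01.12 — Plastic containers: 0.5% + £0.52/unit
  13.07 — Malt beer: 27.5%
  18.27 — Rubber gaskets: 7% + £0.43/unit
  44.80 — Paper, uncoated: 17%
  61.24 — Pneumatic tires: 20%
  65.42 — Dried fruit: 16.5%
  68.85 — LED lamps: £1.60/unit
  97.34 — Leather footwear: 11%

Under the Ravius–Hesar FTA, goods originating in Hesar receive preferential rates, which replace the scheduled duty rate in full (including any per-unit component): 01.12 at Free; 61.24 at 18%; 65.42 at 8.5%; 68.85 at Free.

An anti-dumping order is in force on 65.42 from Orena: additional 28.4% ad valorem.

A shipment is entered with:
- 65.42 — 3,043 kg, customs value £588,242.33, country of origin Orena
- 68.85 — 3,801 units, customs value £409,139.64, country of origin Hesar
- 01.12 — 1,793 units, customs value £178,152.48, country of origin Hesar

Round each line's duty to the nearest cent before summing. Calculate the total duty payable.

Line 1 (65.42, Orena, 3,043 kg, £588,242.33):
Base rate for 65.42 is 16.5%.
65.42 has an FTA preferential rate, but origin Orena is not Hesar; base rate stands.
Additional duty on 65.42 from Orena: +28.4%. Applied ad valorem rate: 16.5% + 28.4% = 44.9%.
Duty = £588,242.33 × 44.9% = £264,120.81.
Line 2 (68.85, Hesar, 3,801 units, £409,139.64):
Base rate for 68.85 is £1.60/unit.
Origin Hesar qualifies under the Ravius–Hesar agreement and 68.85 is covered: preferential rate Free applies instead.
Duty = £409,139.64 × 0% = £0.00.
Line 3 (01.12, Hesar, 1,793 units, £178,152.48):
Base rate for 01.12 is 0.5% + £0.52/unit.
Origin Hesar qualifies under the Ravius–Hesar agreement and 01.12 is covered: preferential rate Free applies instead.
Duty = £178,152.48 × 0% = £0.00.
Total = £264,120.81 + £0.00 + £0.00 = £264,120.81.

£264,120.81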